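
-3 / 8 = -0.38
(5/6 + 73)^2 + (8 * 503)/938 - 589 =82168537/16884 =4866.65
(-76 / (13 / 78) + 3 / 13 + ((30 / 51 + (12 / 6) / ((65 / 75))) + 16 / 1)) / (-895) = 96549 / 197795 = 0.49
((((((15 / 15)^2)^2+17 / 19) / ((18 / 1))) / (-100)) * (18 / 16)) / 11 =-9 / 83600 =-0.00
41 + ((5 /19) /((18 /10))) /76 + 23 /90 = 297879 /7220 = 41.26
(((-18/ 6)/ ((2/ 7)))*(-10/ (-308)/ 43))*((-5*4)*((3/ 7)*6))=0.41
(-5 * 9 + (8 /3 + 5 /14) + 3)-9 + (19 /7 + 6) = -1649 /42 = -39.26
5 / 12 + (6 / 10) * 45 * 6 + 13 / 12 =327 / 2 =163.50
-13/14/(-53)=13/742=0.02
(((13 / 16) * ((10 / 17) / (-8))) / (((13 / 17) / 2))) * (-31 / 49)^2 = -4805 / 76832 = -0.06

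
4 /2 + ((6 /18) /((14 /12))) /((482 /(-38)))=3336 /1687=1.98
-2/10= -1/5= -0.20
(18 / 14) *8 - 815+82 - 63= -785.71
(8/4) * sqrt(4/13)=4 * sqrt(13)/13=1.11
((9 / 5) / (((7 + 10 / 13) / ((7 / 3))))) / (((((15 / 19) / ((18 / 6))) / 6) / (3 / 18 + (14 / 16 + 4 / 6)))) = 21.06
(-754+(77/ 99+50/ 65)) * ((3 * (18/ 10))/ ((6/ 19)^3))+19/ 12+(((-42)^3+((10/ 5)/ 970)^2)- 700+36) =-203777.29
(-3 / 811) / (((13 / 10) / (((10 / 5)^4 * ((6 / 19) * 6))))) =-17280 / 200317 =-0.09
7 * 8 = 56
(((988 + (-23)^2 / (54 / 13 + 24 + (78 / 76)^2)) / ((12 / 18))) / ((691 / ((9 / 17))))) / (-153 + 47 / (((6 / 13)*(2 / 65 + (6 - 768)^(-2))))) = 73193111472 / 199806152942879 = 0.00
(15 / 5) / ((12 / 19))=19 / 4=4.75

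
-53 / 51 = -1.04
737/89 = 8.28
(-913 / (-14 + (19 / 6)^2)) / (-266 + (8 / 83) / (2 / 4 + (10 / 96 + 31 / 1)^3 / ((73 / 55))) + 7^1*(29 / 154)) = -110966157352954376 / 127784273617885547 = -0.87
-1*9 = -9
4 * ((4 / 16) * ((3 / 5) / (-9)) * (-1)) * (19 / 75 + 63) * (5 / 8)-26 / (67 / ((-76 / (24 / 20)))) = 410231 / 15075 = 27.21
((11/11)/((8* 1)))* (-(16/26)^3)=-0.03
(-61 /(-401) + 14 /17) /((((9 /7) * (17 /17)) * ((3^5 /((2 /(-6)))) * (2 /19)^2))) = -1867453 /19878372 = -0.09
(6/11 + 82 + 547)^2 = 47955625/121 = 396327.48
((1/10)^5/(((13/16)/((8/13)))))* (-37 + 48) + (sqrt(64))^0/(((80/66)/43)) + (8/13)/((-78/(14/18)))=4046120129/114075000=35.47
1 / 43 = 0.02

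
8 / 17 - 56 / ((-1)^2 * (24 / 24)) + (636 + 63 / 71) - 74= 612381 / 1207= 507.36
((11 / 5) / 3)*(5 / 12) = 11 / 36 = 0.31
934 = 934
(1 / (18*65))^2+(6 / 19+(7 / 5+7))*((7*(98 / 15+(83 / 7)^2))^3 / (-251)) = -2123348297599926625777 / 55980036157500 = -37930455.99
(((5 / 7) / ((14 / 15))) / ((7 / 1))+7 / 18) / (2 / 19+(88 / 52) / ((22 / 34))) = 189943 / 1037232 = 0.18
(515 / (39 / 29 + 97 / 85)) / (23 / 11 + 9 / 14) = 97749575 / 1289944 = 75.78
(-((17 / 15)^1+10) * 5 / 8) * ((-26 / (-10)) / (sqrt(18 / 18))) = -2171 / 120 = -18.09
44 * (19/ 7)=836/ 7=119.43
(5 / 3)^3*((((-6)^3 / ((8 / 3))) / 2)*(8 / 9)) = -500 / 3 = -166.67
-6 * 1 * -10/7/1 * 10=600/7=85.71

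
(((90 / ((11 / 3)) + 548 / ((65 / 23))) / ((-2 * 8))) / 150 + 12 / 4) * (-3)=-2495903 / 286000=-8.73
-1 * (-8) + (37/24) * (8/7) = 205/21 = 9.76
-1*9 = -9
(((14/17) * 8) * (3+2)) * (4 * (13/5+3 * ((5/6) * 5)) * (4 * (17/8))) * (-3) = -50736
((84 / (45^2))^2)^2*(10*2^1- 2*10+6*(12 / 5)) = 4917248 / 115330078125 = 0.00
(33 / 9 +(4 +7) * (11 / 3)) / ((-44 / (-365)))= 365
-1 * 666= -666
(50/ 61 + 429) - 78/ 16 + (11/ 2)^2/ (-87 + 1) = 4454829/ 10492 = 424.59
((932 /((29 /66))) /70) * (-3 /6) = -15.15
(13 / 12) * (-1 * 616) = -667.33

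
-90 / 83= -1.08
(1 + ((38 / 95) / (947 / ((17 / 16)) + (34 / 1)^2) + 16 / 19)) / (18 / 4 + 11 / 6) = 9137019 / 31410610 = 0.29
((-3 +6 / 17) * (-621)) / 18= 3105 / 34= 91.32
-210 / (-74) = 105 / 37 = 2.84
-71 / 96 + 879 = 84313 / 96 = 878.26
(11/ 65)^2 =121/ 4225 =0.03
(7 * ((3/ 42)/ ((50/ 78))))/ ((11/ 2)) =39/ 275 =0.14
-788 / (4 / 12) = -2364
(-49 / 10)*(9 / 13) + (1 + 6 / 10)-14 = -2053 / 130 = -15.79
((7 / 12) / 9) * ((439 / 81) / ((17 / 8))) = 6146 / 37179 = 0.17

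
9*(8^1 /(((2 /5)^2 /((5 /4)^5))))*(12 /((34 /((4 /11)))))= 2109375 /11968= 176.25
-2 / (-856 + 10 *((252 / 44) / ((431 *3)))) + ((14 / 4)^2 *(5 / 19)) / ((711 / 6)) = 539812981 / 18273561258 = 0.03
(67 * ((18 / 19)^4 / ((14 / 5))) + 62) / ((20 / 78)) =1445784483 / 4561235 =316.97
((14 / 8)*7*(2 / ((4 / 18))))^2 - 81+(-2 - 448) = 11624.06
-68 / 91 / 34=-2 / 91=-0.02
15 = 15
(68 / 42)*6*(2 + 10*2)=1496 / 7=213.71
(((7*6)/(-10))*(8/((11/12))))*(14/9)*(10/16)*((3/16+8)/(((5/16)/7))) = -359464/55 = -6535.71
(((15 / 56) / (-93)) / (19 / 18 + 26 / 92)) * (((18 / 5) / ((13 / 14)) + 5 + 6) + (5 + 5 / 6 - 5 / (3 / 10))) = -108813 / 12502672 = -0.01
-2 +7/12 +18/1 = 199/12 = 16.58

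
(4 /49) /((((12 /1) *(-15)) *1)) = -1 /2205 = -0.00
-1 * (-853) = 853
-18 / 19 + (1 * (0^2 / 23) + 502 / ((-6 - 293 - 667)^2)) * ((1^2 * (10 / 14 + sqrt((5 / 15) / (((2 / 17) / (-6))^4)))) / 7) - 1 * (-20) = 72539 * sqrt(3) / 1088682 + 8276184409 / 434384118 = 19.17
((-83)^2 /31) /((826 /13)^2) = 1164241 /21150556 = 0.06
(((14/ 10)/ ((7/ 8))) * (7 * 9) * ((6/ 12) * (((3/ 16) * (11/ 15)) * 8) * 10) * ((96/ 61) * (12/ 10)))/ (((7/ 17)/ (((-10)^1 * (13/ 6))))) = -16803072/ 305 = -55092.04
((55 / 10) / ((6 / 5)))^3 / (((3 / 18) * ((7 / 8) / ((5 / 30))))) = 166375 / 1512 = 110.04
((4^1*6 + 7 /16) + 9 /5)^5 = 40743862065910499 /3276800000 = 12434039.94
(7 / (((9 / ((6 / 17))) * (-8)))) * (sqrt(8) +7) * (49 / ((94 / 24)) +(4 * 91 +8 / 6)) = -127.43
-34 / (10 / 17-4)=289 / 29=9.97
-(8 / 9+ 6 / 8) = -59 / 36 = -1.64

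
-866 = -866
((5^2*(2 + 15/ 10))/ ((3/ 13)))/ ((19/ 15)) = 11375/ 38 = 299.34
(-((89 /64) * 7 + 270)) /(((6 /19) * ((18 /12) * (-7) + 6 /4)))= 340157 /3456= 98.43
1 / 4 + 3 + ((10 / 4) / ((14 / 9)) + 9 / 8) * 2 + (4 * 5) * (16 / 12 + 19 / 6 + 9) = 1951 / 7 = 278.71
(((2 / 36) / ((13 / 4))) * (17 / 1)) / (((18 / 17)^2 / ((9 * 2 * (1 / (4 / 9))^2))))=4913 / 208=23.62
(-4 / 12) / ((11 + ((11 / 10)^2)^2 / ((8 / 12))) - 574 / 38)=380000 / 2176389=0.17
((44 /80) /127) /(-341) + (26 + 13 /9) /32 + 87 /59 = 780092617 /334487520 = 2.33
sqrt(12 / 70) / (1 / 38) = 38 * sqrt(210) / 35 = 15.73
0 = 0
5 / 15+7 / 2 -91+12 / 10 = -85.97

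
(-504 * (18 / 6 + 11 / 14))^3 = -6946005312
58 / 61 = 0.95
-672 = -672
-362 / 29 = -12.48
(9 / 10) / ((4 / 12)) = 27 / 10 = 2.70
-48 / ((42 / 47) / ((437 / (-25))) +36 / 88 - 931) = 21689184 / 420518047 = 0.05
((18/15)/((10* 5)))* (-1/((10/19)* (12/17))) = -323/5000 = -0.06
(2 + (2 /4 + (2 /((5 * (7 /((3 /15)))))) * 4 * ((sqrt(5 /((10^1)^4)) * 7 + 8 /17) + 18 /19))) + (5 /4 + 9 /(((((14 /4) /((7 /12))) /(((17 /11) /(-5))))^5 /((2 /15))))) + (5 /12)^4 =2 * sqrt(5) /625 + 16801080102214909 /4369635732000000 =3.85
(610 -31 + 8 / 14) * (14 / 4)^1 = 4057 / 2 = 2028.50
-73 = -73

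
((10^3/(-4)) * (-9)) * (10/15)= 1500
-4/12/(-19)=1/57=0.02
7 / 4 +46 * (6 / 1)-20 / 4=1091 / 4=272.75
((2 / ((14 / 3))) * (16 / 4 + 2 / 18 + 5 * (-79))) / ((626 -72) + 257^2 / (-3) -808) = 3518 / 467677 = 0.01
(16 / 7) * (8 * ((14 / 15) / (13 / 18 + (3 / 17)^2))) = 443904 / 19595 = 22.65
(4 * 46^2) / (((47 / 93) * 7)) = 787152 / 329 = 2392.56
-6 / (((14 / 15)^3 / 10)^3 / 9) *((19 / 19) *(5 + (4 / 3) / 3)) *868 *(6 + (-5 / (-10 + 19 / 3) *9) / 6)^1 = -79102017333984375 / 20706224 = -3820204849.23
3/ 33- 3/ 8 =-25/ 88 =-0.28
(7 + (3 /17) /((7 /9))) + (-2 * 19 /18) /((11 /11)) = 5479 /1071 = 5.12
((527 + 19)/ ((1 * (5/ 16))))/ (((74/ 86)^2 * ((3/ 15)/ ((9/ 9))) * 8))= 2019108/ 1369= 1474.88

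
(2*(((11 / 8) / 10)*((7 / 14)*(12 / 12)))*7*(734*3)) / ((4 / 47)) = 3984519 / 160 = 24903.24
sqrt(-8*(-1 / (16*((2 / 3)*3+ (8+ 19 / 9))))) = 3*sqrt(218) / 218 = 0.20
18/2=9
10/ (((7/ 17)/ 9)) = 1530/ 7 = 218.57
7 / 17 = 0.41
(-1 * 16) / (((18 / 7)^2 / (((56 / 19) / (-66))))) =5488 / 50787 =0.11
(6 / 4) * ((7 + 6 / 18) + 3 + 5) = 23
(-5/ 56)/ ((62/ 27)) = -135/ 3472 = -0.04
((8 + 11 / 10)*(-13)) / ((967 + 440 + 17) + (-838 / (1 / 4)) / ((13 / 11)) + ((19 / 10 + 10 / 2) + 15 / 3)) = 15379 / 182053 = 0.08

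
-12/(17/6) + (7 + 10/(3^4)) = 3977/1377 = 2.89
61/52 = 1.17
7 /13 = 0.54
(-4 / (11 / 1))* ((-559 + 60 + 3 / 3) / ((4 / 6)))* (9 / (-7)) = -26892 / 77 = -349.25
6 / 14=3 / 7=0.43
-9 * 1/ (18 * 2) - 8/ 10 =-21/ 20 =-1.05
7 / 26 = 0.27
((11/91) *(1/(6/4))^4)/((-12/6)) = -88/7371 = -0.01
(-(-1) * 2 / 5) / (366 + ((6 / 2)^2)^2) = 2 / 2235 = 0.00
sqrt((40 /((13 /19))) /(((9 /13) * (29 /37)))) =2 * sqrt(203870) /87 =10.38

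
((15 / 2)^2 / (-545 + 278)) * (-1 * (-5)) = -375 / 356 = -1.05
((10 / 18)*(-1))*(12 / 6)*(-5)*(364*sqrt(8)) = 36400*sqrt(2) / 9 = 5719.71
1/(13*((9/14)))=14/117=0.12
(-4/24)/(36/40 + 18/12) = -5/72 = -0.07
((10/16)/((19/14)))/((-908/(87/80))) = -609/1104128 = -0.00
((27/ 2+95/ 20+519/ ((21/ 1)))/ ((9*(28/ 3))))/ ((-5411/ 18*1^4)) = -3609/ 2121112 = -0.00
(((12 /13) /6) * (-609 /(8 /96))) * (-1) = 14616 /13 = 1124.31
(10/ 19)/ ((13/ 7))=70/ 247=0.28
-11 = -11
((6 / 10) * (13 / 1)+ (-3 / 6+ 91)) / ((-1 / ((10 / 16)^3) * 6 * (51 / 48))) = -24575 / 6528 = -3.76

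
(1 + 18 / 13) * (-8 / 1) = -248 / 13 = -19.08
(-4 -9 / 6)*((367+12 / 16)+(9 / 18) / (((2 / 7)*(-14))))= -32351 / 16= -2021.94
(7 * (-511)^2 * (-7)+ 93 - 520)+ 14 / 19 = -243111750 / 19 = -12795355.26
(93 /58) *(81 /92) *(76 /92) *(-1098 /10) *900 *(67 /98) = -236908819845 /3006836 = -78790.07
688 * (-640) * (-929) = 409057280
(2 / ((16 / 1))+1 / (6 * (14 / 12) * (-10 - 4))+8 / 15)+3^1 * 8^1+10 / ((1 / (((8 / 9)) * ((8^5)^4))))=180778091922353606271593 / 17640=10248191152060862033.54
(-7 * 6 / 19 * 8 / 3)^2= 12544 / 361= 34.75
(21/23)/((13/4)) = 84/299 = 0.28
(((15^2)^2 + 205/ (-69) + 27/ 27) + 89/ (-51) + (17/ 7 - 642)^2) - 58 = 8805761795/ 19159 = 459614.90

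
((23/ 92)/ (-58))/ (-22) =1/ 5104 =0.00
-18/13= -1.38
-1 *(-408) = 408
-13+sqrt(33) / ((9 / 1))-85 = -98+sqrt(33) / 9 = -97.36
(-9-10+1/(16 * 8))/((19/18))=-21879/1216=-17.99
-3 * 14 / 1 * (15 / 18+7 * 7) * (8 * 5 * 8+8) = -686504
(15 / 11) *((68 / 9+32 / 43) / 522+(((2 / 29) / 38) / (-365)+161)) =112788984872 / 513687933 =219.57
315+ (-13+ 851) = 1153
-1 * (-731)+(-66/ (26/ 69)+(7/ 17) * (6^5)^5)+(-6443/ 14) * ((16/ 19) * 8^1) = 344091776026239100961922/ 29393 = 11706589188794580374.98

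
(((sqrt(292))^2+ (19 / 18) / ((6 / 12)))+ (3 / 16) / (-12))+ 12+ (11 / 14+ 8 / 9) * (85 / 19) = 313.59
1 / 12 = 0.08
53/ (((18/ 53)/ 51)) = 47753/ 6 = 7958.83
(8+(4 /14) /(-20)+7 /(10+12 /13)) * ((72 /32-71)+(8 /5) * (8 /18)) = -586.94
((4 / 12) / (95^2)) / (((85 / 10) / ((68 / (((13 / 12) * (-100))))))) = -8 / 2933125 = -0.00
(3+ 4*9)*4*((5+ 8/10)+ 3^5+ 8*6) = 231504/5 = 46300.80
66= 66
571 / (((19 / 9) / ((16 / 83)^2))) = 1315584 / 130891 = 10.05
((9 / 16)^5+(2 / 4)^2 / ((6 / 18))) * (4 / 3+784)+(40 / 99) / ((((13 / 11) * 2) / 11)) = 19479215731 / 30670848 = 635.11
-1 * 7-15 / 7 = -9.14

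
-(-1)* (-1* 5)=-5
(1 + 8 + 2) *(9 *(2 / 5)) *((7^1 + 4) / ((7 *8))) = 7.78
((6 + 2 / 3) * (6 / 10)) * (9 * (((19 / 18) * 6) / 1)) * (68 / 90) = 2584 / 15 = 172.27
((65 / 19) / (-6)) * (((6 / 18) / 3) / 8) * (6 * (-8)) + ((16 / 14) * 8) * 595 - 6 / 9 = 930191 / 171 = 5439.71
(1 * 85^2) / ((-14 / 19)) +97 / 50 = -1715598 / 175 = -9803.42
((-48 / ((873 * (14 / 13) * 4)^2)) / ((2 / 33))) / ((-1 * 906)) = 1859 / 30074626512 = 0.00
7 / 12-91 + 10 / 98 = -53105 / 588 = -90.31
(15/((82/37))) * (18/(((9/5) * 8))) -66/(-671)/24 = 169357/20008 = 8.46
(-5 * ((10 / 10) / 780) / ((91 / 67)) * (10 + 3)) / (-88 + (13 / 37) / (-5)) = 12395 / 17791956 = 0.00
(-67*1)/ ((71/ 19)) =-17.93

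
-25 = -25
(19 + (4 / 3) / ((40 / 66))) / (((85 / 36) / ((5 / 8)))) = 477 / 85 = 5.61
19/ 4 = 4.75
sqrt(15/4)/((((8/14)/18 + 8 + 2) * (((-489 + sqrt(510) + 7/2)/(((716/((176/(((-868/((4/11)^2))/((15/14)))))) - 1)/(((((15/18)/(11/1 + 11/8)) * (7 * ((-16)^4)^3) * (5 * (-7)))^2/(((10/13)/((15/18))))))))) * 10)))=7123568043933 * sqrt(34)/21005445882005711110933503126182441045196800000 + 2305661523552981 * sqrt(15)/210054458820057111109335031261824410451968000000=0.00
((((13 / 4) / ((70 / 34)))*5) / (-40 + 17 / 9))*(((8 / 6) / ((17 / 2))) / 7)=-78 / 16807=-0.00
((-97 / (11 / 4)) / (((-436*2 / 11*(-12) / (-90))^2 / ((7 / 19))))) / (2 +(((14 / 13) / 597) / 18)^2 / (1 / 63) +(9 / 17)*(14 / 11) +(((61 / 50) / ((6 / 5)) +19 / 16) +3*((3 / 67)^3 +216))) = -256188052834789649198625 / 1437913151250124044184655012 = -0.00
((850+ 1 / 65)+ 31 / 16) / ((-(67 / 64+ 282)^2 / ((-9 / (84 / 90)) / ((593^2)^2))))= 3062123136 / 3692638917667251663475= 0.00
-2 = -2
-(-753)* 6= 4518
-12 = -12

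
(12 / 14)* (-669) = -4014 / 7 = -573.43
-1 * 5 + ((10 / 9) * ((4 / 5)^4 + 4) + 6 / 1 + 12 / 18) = 7387 / 1125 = 6.57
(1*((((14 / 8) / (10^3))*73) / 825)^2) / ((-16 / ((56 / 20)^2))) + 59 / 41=1.44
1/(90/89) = 89/90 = 0.99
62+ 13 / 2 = 137 / 2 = 68.50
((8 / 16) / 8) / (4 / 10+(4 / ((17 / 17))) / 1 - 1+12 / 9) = 15 / 1136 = 0.01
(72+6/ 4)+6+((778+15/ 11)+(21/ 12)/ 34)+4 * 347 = 3361385/ 1496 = 2246.92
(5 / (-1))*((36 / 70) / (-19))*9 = 162 / 133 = 1.22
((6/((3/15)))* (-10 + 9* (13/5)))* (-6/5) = -2412/5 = -482.40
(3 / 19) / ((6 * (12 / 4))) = 1 / 114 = 0.01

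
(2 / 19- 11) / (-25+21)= 207 / 76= 2.72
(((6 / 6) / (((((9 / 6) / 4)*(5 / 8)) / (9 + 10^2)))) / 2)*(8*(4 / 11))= 111616 / 165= 676.46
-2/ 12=-1/ 6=-0.17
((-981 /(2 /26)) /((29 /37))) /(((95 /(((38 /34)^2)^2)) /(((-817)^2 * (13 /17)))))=-28084219064094843 /205879265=-136411110.00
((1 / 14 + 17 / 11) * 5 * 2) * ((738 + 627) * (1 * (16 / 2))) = 1942200 / 11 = 176563.64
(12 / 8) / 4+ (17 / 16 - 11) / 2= -147 / 32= -4.59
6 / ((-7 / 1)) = -6 / 7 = -0.86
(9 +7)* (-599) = -9584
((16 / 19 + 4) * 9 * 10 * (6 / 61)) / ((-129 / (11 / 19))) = -182160 / 946903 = -0.19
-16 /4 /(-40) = 1 /10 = 0.10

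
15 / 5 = 3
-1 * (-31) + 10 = 41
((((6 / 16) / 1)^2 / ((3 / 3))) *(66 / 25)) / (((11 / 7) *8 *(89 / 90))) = 1701 / 56960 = 0.03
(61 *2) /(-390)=-61 /195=-0.31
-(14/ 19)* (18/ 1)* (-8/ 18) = 112/ 19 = 5.89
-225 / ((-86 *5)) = 45 / 86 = 0.52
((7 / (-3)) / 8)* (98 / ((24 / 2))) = -343 / 144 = -2.38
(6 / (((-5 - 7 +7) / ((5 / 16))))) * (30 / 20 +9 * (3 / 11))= -261 / 176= -1.48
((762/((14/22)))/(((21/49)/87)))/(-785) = -309.65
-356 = -356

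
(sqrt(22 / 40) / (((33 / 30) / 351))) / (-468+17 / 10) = -3510*sqrt(55) / 51293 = -0.51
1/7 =0.14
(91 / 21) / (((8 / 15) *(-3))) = -65 / 24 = -2.71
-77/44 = -7/4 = -1.75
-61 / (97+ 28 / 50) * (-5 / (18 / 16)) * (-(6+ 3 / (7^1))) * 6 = -610000 / 5691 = -107.19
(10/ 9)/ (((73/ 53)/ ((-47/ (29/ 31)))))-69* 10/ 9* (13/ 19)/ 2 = -66.76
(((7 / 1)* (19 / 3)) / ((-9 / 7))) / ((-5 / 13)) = 89.65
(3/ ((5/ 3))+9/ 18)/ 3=23/ 30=0.77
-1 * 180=-180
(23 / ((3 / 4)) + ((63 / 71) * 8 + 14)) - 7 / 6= 7185 / 142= 50.60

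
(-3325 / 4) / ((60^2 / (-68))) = 2261 / 144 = 15.70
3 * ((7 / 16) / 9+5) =727 / 48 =15.15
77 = 77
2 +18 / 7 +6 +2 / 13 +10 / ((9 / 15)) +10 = 37.39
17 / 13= 1.31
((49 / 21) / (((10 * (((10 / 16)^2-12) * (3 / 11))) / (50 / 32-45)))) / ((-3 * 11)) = -1946 / 20061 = -0.10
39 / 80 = 0.49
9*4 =36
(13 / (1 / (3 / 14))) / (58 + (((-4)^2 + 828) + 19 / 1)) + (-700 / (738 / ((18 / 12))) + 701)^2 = 31823502387269 / 65024442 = 489408.31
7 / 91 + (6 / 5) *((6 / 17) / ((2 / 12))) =2893 / 1105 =2.62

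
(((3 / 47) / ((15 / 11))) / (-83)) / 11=-0.00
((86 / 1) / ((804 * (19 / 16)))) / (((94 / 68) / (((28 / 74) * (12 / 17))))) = 38528 / 2213747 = 0.02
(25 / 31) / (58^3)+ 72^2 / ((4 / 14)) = 109743475993 / 6048472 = 18144.00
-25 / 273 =-0.09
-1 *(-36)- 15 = 21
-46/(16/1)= -23/8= -2.88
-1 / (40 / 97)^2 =-9409 / 1600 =-5.88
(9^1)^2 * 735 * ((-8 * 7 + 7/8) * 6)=-78764805/4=-19691201.25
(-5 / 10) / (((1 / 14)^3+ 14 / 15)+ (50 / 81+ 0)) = -0.32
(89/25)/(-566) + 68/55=1.23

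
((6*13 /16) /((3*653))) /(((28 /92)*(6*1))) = 299 /219408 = 0.00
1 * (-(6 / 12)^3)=-1 / 8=-0.12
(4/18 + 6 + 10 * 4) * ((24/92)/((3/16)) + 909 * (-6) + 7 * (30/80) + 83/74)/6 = -964492178/22977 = -41976.42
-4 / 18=-2 / 9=-0.22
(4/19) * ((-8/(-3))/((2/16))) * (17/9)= 4352/513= 8.48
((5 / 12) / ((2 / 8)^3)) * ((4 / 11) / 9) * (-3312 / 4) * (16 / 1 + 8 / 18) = -4357120 / 297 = -14670.44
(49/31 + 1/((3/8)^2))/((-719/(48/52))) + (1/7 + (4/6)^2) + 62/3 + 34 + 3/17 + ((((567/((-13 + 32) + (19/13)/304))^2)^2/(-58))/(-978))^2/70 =120322929680678371561186779856754451393332372642/2067183981683443685151357352436514142826515215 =58.21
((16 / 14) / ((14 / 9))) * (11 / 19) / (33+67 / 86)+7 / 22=0.33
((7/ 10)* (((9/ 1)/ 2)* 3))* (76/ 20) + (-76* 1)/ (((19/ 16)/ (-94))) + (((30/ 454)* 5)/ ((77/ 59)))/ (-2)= 10577912239/ 1747900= 6051.78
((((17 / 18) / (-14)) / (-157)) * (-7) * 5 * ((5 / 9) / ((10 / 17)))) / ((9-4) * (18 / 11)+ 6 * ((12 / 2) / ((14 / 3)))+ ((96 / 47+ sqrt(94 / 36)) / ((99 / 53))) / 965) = -126076401280023810 / 141111452990229386513+ 17598899319155 * sqrt(94) / 3386674871765505276312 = -0.00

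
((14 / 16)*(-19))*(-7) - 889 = -6181 / 8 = -772.62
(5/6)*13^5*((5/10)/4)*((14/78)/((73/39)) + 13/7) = 926376035/12264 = 75536.21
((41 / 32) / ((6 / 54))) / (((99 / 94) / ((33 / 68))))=5781 / 1088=5.31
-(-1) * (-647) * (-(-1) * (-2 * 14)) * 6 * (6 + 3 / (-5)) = 2934792 / 5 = 586958.40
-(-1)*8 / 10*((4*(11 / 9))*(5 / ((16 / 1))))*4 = 44 / 9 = 4.89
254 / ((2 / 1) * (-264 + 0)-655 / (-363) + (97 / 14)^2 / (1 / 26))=9035796 / 25682189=0.35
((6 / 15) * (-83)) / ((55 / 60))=-1992 / 55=-36.22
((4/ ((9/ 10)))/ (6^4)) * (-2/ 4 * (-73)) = 365/ 2916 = 0.13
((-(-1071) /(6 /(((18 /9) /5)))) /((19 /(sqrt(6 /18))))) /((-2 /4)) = -238*sqrt(3) /95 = -4.34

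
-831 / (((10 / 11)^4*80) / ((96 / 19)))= -36500013 / 475000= -76.84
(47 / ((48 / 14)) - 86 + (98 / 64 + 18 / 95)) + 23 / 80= -128197 / 1824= -70.28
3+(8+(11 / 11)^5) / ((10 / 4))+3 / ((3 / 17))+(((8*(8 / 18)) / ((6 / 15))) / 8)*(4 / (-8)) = 1037 / 45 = 23.04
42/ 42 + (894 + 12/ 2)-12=889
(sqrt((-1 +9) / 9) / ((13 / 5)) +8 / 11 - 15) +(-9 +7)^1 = -15.91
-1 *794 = -794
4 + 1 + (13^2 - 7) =167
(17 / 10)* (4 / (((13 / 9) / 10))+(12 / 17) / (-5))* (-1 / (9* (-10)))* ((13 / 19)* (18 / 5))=15222 / 11875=1.28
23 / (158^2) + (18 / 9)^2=99879 / 24964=4.00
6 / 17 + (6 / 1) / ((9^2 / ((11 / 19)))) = 3452 / 8721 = 0.40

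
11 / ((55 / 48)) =48 / 5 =9.60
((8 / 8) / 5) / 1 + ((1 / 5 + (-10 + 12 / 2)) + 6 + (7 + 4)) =67 / 5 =13.40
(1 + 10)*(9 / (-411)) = -33 / 137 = -0.24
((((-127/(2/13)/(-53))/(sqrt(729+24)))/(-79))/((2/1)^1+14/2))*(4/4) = -1651*sqrt(753)/56750598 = -0.00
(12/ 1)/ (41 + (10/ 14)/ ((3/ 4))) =252/ 881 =0.29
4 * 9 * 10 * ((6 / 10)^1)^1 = 216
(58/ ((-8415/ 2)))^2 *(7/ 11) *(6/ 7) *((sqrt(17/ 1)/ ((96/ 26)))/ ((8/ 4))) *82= 0.00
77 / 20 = 3.85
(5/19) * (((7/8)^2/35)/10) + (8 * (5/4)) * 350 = 42560007/12160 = 3500.00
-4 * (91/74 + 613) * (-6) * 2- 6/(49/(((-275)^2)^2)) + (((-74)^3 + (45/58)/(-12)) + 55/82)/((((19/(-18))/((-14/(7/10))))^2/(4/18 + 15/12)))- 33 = -711615467528965029/778192177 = -914446956.11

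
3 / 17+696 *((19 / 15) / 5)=75011 / 425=176.50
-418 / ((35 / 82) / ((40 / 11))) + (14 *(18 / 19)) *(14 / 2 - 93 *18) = -3414220 / 133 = -25670.83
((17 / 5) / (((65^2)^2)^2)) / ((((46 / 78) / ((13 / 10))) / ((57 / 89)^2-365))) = -73641858 / 8587524844208984375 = -0.00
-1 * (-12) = 12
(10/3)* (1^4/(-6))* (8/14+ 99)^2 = -2429045/441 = -5508.04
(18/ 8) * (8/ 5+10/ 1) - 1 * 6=201/ 10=20.10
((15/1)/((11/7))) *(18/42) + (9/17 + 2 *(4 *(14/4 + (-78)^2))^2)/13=221753025044/2431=91218850.29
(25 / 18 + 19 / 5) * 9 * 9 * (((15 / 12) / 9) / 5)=11.68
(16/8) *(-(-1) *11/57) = 22/57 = 0.39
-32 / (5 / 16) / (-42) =256 / 105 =2.44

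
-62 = -62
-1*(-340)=340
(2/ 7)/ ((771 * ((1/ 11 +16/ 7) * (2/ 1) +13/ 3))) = 22/ 539443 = 0.00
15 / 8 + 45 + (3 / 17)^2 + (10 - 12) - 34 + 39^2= 3541767 / 2312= 1531.91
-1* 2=-2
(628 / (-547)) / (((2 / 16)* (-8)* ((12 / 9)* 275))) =471 / 150425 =0.00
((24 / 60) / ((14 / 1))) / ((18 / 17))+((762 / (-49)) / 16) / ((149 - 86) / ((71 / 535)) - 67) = 12561953 / 510642720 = 0.02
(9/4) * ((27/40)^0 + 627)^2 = 887364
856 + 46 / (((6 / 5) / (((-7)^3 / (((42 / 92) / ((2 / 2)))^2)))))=-1680268 / 27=-62232.15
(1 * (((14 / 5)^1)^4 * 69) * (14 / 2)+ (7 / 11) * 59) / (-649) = -204362333 / 4461875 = -45.80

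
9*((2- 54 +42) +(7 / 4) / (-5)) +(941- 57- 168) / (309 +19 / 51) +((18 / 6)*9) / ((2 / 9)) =30.66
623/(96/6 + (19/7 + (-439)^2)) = 4361/1349178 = 0.00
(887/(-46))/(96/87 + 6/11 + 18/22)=-282953/36202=-7.82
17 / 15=1.13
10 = 10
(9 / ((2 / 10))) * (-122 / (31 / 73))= -400770 / 31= -12928.06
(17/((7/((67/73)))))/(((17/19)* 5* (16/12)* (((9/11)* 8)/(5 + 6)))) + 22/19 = 8322787/4660320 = 1.79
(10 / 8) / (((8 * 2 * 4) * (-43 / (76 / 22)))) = -95 / 60544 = -0.00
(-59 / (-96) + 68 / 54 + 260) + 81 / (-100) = 5638979 / 21600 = 261.06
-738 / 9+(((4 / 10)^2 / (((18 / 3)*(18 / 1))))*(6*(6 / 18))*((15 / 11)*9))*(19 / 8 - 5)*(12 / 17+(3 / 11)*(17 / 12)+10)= -83.06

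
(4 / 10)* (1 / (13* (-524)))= -1 / 17030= -0.00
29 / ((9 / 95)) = 2755 / 9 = 306.11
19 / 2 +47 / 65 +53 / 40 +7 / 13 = 1257 / 104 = 12.09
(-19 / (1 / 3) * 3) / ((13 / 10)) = -1710 / 13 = -131.54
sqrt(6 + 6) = 3.46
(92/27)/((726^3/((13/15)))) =299/38744039070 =0.00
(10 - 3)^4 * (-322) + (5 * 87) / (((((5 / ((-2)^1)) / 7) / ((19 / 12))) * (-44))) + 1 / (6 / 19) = -204091801 / 264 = -773075.00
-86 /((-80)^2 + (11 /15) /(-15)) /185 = -3870 /53279593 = -0.00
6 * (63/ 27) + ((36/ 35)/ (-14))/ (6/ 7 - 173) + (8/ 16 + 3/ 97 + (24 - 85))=-380204133/ 8181950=-46.47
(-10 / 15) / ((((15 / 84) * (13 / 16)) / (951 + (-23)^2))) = -265216 / 39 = -6800.41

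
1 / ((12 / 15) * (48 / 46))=1.20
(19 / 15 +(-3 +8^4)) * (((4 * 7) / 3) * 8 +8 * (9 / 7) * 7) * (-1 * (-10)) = 54044320 / 9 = 6004924.44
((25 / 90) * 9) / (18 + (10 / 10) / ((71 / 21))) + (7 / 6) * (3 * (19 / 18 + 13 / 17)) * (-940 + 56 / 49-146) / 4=-915691837 / 529992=-1727.75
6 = 6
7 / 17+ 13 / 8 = 277 / 136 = 2.04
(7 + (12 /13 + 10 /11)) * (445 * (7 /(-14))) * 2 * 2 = -1124070 /143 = -7860.63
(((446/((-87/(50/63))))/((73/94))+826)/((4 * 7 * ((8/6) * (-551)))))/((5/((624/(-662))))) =2134581397/283783924095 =0.01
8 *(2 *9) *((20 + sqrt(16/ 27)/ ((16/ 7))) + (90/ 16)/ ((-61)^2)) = 28 *sqrt(3) + 10717290/ 3721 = 2928.72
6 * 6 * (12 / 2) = 216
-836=-836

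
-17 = -17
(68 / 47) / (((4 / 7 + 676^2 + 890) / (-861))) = -204918 / 75319051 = -0.00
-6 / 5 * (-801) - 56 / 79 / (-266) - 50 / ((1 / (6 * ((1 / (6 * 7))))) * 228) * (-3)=961.30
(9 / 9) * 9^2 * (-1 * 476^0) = -81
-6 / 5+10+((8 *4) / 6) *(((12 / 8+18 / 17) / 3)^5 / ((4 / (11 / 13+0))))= 20619910091 / 2214976920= 9.31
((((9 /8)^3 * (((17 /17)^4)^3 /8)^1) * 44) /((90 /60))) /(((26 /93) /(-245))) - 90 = -62102385 /13312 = -4665.14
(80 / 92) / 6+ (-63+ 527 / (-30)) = -18497 / 230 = -80.42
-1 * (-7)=7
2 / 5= 0.40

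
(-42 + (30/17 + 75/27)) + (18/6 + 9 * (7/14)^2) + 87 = 33533/612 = 54.79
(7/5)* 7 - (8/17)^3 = 238177/24565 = 9.70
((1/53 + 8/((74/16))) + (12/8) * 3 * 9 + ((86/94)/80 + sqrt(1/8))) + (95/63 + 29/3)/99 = sqrt(2)/4 + 177148212221/4180695120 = 42.73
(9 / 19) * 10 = 90 / 19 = 4.74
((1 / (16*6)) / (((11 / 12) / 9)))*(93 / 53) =837 / 4664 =0.18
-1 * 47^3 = -103823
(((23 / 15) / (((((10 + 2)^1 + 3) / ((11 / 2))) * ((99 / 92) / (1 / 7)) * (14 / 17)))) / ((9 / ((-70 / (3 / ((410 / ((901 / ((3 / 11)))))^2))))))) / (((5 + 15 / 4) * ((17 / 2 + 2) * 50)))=-28455968 / 36119995532775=-0.00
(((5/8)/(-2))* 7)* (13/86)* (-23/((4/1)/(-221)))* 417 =-964423005/5504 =-175222.20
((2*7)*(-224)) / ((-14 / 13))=2912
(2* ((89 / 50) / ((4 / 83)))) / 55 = 7387 / 5500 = 1.34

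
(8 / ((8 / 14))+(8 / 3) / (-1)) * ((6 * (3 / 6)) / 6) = 17 / 3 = 5.67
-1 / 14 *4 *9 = -18 / 7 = -2.57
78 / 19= 4.11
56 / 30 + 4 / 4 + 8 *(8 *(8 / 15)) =37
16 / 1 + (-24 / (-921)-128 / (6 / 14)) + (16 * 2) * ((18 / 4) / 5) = -1168936 / 4605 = -253.84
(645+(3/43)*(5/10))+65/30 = 83489/129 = 647.20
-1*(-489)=489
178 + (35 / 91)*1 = 178.38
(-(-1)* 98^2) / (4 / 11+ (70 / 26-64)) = -196196 / 1245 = -157.59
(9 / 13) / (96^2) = 1 / 13312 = 0.00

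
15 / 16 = 0.94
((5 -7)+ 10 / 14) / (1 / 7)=-9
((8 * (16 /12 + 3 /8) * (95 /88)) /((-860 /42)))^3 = -162146094677 /433454354432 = -0.37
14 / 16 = 0.88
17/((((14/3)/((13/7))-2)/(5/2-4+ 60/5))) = 13923/40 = 348.08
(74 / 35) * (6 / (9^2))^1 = 148 / 945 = 0.16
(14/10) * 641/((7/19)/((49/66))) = 596771/330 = 1808.40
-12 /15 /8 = -0.10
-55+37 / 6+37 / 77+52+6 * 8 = 23861 / 462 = 51.65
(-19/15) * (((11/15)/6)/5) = -209/6750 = -0.03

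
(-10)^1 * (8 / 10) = -8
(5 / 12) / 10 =1 / 24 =0.04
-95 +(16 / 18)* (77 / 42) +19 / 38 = -5015 / 54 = -92.87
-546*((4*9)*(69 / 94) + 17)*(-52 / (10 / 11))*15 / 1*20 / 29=19122863760 / 1363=14029980.75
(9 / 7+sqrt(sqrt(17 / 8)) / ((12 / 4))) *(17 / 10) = 17 *34^(1 / 4) / 60+153 / 70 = 2.87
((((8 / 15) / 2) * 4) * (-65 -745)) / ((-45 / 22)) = 2112 / 5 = 422.40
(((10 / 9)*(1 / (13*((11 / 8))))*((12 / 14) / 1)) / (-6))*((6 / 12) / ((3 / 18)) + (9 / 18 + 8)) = -920 / 9009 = -0.10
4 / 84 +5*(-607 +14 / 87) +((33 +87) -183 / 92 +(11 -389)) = -61521301 / 18676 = -3294.14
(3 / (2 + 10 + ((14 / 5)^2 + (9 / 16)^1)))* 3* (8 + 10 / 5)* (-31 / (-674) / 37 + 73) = 32769090000 / 101759509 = 322.02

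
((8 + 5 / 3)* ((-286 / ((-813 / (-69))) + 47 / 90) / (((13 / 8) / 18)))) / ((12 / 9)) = -33598414 / 17615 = -1907.38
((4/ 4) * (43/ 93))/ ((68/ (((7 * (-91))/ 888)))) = -0.00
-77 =-77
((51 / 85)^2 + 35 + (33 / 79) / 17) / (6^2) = 1188037 / 1208700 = 0.98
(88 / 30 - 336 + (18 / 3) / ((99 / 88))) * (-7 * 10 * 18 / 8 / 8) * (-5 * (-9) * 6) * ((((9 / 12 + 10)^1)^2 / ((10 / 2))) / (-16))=-1288462707 / 512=-2516528.72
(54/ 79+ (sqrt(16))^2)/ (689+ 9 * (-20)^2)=1318/ 338831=0.00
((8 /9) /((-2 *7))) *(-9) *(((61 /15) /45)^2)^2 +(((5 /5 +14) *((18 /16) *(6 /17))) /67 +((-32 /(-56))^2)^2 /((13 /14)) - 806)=-3398298453705427124017 /4217317316001562500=-805.80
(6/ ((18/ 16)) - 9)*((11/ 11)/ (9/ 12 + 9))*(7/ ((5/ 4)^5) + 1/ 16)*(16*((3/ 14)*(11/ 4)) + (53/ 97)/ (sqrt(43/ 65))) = -4751791/ 568750 - 22894993*sqrt(2795)/ 2033362500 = -8.95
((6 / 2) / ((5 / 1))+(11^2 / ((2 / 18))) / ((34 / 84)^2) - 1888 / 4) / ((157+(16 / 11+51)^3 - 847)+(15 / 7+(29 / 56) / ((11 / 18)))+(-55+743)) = 332572439276 / 7772420662905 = 0.04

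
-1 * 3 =-3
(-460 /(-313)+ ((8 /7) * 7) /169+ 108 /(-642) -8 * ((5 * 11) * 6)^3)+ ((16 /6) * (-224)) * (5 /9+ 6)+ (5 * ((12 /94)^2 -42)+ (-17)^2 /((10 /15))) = -194107214634563653445 /675156254994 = -287499690.92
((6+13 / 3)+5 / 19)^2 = 364816 / 3249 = 112.29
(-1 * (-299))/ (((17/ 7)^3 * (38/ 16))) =820456/ 93347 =8.79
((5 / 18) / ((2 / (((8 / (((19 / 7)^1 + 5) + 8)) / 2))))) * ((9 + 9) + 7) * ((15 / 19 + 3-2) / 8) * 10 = 14875 / 7524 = 1.98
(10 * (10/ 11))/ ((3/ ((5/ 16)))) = 0.95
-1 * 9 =-9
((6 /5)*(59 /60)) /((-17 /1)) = -59 /850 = -0.07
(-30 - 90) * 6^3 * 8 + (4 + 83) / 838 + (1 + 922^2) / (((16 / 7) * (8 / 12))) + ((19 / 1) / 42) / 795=78460096376141 / 223846560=350508.39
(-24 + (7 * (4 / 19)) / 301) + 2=-17970 / 817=-22.00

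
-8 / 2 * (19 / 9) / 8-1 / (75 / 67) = -877 / 450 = -1.95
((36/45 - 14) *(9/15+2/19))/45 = -1474/7125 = -0.21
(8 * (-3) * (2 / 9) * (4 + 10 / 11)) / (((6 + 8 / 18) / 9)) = -11664 / 319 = -36.56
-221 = -221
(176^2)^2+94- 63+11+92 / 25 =23987815542 / 25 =959512621.68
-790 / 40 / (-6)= 79 / 24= 3.29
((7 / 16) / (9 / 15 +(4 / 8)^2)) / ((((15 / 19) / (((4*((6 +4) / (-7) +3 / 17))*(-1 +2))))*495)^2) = 32058244 / 379199464875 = 0.00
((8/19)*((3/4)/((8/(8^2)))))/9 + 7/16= 655/912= 0.72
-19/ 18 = -1.06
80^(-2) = 1 / 6400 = 0.00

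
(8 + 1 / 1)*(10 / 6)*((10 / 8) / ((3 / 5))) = 125 / 4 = 31.25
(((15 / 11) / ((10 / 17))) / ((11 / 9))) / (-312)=-153 / 25168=-0.01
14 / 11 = 1.27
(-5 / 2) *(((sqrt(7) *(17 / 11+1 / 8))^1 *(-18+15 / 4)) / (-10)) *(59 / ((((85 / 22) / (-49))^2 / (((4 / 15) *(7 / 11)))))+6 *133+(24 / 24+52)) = -745035579309 *sqrt(7) / 50864000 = -38753.91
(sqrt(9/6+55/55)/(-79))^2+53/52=1.02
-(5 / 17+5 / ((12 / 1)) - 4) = 671 / 204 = 3.29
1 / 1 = 1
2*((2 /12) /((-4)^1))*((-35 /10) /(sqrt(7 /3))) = sqrt(21) /24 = 0.19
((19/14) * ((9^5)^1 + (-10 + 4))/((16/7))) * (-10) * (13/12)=-24306035/64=-379781.80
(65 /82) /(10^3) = 0.00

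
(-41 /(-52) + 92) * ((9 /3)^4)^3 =2564202825 /52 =49311592.79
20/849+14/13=12146/11037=1.10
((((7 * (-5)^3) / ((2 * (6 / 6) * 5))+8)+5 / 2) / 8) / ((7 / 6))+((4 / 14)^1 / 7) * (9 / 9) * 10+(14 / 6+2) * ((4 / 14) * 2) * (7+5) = 4287 / 196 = 21.87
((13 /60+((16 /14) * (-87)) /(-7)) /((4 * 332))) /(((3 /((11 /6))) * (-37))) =-466367 /2600277120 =-0.00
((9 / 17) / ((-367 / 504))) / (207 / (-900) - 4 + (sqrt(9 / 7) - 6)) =0.08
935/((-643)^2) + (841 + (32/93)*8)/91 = 32450842486/3499018887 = 9.27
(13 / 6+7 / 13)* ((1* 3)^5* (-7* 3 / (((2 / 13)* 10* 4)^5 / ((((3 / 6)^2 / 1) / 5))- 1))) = -1138984119 / 14563473046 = -0.08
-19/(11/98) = -1862/11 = -169.27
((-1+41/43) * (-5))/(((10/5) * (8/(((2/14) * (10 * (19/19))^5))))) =62500/301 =207.64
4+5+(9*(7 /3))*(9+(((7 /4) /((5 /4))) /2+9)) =401.70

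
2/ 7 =0.29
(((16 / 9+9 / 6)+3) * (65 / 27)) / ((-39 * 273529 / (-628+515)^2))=-7214485 / 398805282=-0.02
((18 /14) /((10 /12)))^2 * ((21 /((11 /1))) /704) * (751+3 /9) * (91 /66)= 3560193 /532400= 6.69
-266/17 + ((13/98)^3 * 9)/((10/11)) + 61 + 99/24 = 7920298761/160002640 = 49.50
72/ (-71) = -72/ 71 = -1.01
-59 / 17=-3.47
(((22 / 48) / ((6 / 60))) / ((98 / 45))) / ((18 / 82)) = 11275 / 1176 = 9.59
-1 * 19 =-19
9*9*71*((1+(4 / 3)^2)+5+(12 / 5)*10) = 182754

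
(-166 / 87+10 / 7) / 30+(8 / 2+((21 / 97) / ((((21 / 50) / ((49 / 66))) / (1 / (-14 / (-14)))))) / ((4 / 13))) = 5.23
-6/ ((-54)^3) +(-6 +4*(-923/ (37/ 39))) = -3784647203/ 971028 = -3897.57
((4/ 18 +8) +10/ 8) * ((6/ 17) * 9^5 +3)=40277215/ 204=197437.33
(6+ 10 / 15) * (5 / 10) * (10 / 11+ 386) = 42560 / 33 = 1289.70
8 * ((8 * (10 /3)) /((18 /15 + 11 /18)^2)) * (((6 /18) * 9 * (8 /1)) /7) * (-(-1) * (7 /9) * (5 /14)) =11520000 /185983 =61.94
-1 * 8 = -8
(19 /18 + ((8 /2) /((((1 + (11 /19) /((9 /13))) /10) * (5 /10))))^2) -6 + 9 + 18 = 851926453 /443682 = 1920.13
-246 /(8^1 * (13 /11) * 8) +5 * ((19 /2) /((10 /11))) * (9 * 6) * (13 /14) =7619865 /2912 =2616.71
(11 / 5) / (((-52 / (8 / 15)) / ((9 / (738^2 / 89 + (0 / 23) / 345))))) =-979 / 29501550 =-0.00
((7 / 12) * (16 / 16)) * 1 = 7 / 12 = 0.58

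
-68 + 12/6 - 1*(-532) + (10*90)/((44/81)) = 2122.82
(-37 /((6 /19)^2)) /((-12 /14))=93499 /216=432.87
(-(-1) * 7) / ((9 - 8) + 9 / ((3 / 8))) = 7 / 25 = 0.28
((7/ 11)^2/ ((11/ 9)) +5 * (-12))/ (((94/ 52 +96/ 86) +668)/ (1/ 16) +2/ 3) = -133185663/ 23962458850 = -0.01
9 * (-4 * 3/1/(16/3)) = -81/4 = -20.25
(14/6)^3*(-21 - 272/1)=-100499/27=-3722.19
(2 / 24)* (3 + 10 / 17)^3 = 226981 / 58956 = 3.85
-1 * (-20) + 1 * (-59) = -39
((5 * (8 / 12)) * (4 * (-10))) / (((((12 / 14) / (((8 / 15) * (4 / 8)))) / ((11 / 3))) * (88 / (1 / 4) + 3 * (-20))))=-0.52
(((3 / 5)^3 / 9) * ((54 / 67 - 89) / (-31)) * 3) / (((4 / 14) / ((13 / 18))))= 537719 / 1038500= 0.52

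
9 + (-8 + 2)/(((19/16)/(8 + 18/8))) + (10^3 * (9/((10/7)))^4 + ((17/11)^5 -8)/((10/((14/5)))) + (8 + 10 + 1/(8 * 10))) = 1928112845743277/1223987600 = 1575271.55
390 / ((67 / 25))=9750 / 67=145.52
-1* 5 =-5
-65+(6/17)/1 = -1099/17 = -64.65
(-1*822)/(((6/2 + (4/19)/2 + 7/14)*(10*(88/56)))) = -798/55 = -14.51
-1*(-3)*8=24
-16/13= -1.23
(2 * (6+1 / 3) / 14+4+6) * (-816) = -62288 / 7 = -8898.29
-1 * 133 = -133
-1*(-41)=41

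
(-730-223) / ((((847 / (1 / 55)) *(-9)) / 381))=121031 / 139755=0.87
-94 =-94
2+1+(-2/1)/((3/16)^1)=-23/3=-7.67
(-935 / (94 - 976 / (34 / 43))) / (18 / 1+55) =15895 / 1415178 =0.01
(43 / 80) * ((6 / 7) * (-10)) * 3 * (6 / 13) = -1161 / 182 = -6.38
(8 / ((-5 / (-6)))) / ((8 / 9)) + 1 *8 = 94 / 5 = 18.80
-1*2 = -2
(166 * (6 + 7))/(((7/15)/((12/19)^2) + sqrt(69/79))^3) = 231.54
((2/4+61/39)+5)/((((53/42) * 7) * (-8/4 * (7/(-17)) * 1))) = 0.97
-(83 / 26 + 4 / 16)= -179 / 52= -3.44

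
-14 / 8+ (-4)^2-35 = -83 / 4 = -20.75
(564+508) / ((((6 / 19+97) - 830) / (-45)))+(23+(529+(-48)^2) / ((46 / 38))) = 777770756 / 320183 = 2429.14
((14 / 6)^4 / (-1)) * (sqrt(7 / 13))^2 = -16807 / 1053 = -15.96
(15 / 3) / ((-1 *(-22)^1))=5 / 22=0.23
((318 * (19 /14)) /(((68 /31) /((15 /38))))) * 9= 665415 /952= 698.97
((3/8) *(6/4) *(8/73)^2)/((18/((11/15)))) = 22/79935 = 0.00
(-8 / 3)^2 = 64 / 9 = 7.11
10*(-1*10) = -100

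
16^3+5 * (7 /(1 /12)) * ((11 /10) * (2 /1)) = 5020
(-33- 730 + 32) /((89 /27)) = -19737 /89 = -221.76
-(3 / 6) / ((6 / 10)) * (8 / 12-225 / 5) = 665 / 18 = 36.94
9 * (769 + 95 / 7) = 49302 / 7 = 7043.14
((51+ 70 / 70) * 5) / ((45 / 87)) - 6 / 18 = 1507 / 3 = 502.33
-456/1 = -456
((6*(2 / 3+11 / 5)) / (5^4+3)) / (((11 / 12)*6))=43 / 8635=0.00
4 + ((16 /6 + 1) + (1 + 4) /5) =26 /3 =8.67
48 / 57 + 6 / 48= 147 / 152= 0.97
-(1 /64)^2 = -1 /4096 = -0.00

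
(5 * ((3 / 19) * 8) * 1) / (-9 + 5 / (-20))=-0.68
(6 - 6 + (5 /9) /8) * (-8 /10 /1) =-1 /18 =-0.06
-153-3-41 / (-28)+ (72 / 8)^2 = -2059 / 28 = -73.54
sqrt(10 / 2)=sqrt(5)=2.24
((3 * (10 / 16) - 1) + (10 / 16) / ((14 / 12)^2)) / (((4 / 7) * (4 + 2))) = 523 / 1344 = 0.39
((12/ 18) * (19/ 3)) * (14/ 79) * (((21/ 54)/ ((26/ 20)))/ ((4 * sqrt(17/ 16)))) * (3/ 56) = 0.00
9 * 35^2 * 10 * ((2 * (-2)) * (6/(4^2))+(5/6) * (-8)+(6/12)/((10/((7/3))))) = -887512.50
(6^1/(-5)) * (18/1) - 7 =-143/5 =-28.60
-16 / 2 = -8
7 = 7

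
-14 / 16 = -7 / 8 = -0.88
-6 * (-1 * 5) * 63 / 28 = 135 / 2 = 67.50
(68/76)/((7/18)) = 306/133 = 2.30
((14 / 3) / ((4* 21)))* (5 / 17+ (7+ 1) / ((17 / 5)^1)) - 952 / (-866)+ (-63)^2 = 58449967 / 14722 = 3970.25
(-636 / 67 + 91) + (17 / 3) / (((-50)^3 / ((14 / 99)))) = 101369804527 / 1243687500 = 81.51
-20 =-20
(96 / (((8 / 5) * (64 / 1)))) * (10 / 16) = 75 / 128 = 0.59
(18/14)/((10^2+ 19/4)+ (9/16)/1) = 144/11795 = 0.01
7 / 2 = 3.50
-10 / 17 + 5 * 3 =245 / 17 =14.41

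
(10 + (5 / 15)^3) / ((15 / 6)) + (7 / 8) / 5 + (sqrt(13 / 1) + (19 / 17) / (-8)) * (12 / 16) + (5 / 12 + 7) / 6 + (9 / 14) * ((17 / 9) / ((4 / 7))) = 3 * sqrt(13) / 4 + 109369 / 14688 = 10.15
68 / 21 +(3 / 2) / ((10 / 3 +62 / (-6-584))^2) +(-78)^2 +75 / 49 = 6088.91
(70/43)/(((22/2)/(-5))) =-350/473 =-0.74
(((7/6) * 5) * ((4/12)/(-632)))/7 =-5/11376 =-0.00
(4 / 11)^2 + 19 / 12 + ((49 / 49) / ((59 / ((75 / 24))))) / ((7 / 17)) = 2211841 / 1199352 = 1.84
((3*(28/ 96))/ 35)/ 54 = 1/ 2160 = 0.00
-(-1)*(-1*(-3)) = 3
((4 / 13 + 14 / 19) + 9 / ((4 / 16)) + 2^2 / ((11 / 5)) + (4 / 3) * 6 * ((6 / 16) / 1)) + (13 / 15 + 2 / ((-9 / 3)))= 571422 / 13585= 42.06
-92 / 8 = -23 / 2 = -11.50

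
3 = 3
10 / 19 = 0.53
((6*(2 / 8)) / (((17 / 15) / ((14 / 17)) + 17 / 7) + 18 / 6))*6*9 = 17010 / 1429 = 11.90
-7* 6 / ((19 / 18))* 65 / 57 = -16380 / 361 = -45.37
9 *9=81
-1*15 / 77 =-15 / 77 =-0.19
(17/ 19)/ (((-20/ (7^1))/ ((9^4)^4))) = -220509402473369079/ 380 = -580287901245708.10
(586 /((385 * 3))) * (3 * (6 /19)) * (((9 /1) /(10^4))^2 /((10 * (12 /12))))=71199 /1828750000000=0.00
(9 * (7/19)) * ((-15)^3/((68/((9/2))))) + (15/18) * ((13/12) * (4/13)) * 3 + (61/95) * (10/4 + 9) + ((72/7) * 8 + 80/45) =-527678803/813960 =-648.29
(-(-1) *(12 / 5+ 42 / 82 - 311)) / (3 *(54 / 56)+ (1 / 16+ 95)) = -307552 / 97785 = -3.15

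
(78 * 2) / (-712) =-39 / 178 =-0.22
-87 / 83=-1.05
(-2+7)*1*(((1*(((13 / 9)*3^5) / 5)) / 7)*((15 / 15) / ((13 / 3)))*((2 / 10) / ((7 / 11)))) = 891 / 245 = 3.64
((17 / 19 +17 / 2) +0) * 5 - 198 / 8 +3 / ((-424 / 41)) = 176697 / 8056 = 21.93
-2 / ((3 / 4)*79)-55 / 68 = -13579 / 16116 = -0.84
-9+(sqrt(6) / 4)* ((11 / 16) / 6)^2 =-9+121* sqrt(6) / 36864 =-8.99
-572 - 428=-1000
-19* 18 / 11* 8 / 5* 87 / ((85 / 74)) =-17614368 / 4675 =-3767.78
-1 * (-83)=83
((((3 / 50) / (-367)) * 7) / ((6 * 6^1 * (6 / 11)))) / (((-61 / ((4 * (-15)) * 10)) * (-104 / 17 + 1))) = 1309 / 11686014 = 0.00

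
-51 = -51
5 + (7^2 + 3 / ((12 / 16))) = 58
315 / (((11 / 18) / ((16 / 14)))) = 6480 / 11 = 589.09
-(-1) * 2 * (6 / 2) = 6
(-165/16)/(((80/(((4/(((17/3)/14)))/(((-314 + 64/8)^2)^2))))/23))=-1771/529958785536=-0.00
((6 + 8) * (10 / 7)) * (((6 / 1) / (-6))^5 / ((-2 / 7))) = 70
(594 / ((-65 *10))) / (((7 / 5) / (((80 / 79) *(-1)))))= 4752 / 7189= 0.66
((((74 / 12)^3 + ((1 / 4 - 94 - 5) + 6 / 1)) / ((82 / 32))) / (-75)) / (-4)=30619 / 166050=0.18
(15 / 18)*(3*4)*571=5710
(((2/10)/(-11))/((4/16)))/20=-1/275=-0.00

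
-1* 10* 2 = -20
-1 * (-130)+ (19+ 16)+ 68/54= 4489/27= 166.26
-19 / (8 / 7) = -133 / 8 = -16.62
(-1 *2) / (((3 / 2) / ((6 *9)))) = -72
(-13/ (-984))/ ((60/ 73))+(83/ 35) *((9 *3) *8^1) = 211700467/ 413280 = 512.24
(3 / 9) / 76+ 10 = 2281 / 228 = 10.00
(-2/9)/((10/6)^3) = -6/125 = -0.05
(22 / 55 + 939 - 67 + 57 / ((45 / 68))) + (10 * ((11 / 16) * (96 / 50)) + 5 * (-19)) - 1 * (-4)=13211 / 15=880.73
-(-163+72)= 91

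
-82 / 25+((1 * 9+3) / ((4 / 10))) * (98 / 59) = 68662 / 1475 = 46.55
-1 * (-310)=310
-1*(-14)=14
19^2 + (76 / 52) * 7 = 4826 / 13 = 371.23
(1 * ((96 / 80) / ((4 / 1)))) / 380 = 3 / 3800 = 0.00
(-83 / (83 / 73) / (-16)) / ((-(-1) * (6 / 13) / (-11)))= -10439 / 96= -108.74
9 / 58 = 0.16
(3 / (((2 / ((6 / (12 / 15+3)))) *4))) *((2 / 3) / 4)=0.10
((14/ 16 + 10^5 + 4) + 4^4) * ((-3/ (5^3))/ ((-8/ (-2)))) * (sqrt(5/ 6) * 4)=-802087 * sqrt(30)/ 2000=-2196.61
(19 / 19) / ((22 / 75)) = 75 / 22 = 3.41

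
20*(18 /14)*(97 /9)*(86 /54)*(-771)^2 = 5509807580 /21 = 262371789.52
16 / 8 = 2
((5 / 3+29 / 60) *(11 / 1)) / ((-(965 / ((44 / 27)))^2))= -228932 / 3394315125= -0.00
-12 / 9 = -4 / 3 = -1.33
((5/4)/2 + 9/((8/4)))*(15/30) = 41/16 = 2.56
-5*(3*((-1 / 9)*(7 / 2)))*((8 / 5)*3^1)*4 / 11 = 112 / 11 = 10.18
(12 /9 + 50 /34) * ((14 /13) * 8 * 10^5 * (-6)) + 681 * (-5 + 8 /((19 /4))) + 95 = -4682298666 /323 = -14496280.70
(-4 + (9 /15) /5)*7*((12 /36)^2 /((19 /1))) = -679 /4275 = -0.16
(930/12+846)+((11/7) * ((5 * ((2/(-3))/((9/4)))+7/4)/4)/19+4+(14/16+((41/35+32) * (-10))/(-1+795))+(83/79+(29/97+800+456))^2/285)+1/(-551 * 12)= 251516557831659664997/38843785171426032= 6475.08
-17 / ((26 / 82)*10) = -697 / 130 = -5.36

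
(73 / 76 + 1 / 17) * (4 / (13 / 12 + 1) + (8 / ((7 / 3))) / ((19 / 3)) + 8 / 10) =3.32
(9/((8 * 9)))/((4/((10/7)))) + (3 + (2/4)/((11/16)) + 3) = 8343/1232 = 6.77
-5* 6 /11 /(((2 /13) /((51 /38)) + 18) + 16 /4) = -9945 /80641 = -0.12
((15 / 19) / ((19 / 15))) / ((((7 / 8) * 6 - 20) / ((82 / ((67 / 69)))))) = -5092200 / 1427033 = -3.57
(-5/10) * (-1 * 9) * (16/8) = 9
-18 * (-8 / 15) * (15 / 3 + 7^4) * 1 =115488 / 5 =23097.60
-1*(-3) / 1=3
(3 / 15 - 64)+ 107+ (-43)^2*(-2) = -18274 / 5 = -3654.80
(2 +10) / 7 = 12 / 7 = 1.71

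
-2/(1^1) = -2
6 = 6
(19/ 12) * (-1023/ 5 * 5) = -6479/ 4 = -1619.75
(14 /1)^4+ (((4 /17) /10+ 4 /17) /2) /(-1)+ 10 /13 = 42450387 /1105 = 38416.64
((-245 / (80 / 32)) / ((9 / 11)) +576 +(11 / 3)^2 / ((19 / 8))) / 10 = 39491 / 855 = 46.19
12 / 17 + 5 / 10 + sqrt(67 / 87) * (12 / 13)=4 * sqrt(5829) / 377 + 41 / 34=2.02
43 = 43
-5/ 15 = -1/ 3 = -0.33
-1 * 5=-5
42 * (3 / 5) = 126 / 5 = 25.20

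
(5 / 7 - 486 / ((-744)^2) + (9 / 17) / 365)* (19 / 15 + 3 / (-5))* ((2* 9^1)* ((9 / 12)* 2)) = 8593608879 / 667856560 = 12.87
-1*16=-16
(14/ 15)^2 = 196/ 225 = 0.87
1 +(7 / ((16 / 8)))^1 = 9 / 2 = 4.50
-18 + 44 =26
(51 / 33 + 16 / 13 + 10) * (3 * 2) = 10962 / 143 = 76.66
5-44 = -39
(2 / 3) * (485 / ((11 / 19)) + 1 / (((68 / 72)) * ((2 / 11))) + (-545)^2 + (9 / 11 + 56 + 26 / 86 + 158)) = 4793781602 / 24123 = 198722.45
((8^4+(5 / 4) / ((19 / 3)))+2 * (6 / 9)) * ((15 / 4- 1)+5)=28961347 / 912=31755.86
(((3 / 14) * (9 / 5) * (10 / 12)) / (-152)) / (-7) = 9 / 29792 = 0.00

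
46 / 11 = 4.18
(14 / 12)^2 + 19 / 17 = 1517 / 612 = 2.48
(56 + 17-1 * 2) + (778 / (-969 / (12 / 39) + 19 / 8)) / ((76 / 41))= 33897279 / 478325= 70.87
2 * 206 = 412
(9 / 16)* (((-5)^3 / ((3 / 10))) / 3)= -625 / 8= -78.12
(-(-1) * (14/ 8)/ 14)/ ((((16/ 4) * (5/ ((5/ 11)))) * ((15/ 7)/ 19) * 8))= 133/ 42240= 0.00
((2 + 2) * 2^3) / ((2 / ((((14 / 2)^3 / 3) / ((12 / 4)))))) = 5488 / 9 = 609.78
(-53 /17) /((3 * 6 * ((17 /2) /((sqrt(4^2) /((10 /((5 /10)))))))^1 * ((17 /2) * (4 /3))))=-53 /147390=-0.00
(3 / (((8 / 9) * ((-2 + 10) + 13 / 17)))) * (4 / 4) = 459 / 1192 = 0.39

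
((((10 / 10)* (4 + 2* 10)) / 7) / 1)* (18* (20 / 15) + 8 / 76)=10992 / 133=82.65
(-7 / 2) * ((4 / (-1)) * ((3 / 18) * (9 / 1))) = 21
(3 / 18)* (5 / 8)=5 / 48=0.10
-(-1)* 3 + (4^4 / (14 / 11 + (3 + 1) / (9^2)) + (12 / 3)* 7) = 132307 / 589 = 224.63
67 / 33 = 2.03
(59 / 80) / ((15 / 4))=0.20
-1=-1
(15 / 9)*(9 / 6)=5 / 2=2.50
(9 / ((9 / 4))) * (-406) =-1624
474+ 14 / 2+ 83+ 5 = 569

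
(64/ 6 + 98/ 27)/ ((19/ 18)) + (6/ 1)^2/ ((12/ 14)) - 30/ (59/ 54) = 94454/ 3363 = 28.09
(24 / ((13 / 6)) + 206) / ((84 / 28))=2822 / 39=72.36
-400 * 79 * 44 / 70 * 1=-139040 / 7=-19862.86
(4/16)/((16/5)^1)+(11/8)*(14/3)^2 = 17293/576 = 30.02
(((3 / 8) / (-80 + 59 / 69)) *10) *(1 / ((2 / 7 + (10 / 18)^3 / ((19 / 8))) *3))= -33450165 / 758030488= -0.04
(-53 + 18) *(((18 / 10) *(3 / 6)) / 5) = -63 / 10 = -6.30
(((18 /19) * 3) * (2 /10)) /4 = 27 /190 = 0.14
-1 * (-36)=36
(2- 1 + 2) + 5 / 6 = 23 / 6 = 3.83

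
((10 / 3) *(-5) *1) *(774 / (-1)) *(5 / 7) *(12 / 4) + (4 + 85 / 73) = 14128139 / 511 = 27648.02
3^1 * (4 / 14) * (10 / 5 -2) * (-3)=0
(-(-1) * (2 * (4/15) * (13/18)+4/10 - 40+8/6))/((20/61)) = -155977/1350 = -115.54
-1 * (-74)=74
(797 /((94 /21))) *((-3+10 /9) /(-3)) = 94843 /846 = 112.11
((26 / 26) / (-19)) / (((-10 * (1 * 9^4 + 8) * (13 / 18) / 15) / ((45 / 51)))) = 405 / 27583231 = 0.00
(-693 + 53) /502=-320 /251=-1.27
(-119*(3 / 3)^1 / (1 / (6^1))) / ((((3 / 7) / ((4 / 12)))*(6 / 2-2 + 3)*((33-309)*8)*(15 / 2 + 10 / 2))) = 833 / 165600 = 0.01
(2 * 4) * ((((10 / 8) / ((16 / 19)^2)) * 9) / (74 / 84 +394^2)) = 341145 / 417276736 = 0.00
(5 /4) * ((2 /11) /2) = 5 /44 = 0.11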